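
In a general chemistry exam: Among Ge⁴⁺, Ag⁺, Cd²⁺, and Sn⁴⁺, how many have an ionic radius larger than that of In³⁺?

2

First list Z and electron count for each: Ge⁴⁺ has 28 e⁻ (Z=32), Sn⁴⁺ has 46 e⁻ (Z=50), In³⁺ has 46 e⁻ (Z=49), Cd²⁺ has 46 e⁻ (Z=48), Ag⁺ has 46 e⁻ (Z=47). Ge⁴⁺ < Sn⁴⁺ (same group, period 4 vs 5); Sn⁴⁺ < In³⁺ (both 46 e⁻, Z=50>49); In³⁺ < Cd²⁺ (isoelectronic, higher Z=49 is smaller); Cd²⁺ < Ag⁺ (both 46 e⁻, Z=48>47).
Ordering all of them (including In³⁺) by radius gives Ge⁴⁺ < Sn⁴⁺ < In³⁺ < Cd²⁺ < Ag⁺. So 2 are larger.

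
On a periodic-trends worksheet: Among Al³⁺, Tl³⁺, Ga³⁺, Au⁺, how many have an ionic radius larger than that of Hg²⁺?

1

Electron counts and nuclear charges: Al³⁺ has 10 e⁻ (Z=13), Ga³⁺ has 28 e⁻ (Z=31), Tl³⁺ has 78 e⁻ (Z=81), Hg²⁺ has 78 e⁻ (Z=80), Au⁺ has 78 e⁻ (Z=79). Al³⁺ < Ga³⁺ (same group, 1 shell fewer); Ga³⁺ < Tl³⁺ (same group, 2 shells fewer); Tl³⁺ < Hg²⁺ (isoelectronic, higher Z=81 is smaller); Hg²⁺ < Au⁺ (isoelectronic, higher Z=80 is smaller).
Relative to Hg²⁺, the ions that are larger are Au⁺. Count: 1.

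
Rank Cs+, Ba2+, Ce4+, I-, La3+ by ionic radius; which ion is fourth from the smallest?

Cs+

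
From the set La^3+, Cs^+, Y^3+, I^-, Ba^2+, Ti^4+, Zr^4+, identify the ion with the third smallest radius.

Tabulating Z and e⁻: Ti^4+ has 18 e⁻ (Z=22), Zr^4+ has 36 e⁻ (Z=40), Y^3+ has 36 e⁻ (Z=39), La^3+ has 54 e⁻ (Z=57), Ba^2+ has 54 e⁻ (Z=56), Cs^+ has 54 e⁻ (Z=55), I^- has 54 e⁻ (Z=53). Ti^4+ < Zr^4+ (same group, 1 shell fewer); Zr^4+ < Y^3+ (both 36 e⁻, Z=40>39); Y^3+ < La^3+ (same group, period 5 vs 6); La^3+ < Ba^2+ (isoelectronic, higher Z=57 is smaller); Ba^2+ < Cs^+ (both 54 e⁻, Z=56>55); Cs^+ < I^- (isoelectronic, higher Z=55 is smaller).
So the order is Ti^4+ < Zr^4+ < Y^3+ < La^3+ < Ba^2+ < Cs^+ < I^-; the 3rd-smallest ion is Y^3+.

Y^3+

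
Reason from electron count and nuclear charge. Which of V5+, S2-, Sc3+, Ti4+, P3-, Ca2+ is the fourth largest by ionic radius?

Sc3+

These species are isoelectronic with 18 electrons. The only difference is the number of protons: V5+ (Z=23), Ti4+ (Z=22), Sc3+ (Z=21), Ca2+ (Z=20), S2- (Z=16), P3- (Z=15). The strongest nuclear pull (V5+) gives the smallest ion.
So the order is V5+ < Ti4+ < Sc3+ < Ca2+ < S2- < P3-; the 4th-largest ion is Sc3+.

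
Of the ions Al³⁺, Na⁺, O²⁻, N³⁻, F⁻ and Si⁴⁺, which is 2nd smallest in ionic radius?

Al³⁺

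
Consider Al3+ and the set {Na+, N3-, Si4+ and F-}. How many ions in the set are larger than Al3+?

Each ion has 10 electrons. The ranking follows nuclear charge in reverse — greater Z gives a smaller radius. Si4+ (Z=14), Al3+ (Z=13), Na+ (Z=11), F- (Z=9), N3- (Z=7).
Placing each against Al3+: smaller — Si4+; larger — Na+, F-, N3-. So 3 are larger.

3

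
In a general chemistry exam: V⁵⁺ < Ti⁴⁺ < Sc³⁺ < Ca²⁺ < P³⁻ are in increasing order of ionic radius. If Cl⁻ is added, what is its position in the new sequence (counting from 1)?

Isoelectronic series (18 e⁻ each). Size is set by nuclear charge: more protons means a smaller ion. V⁵⁺ (Z=23), Ti⁴⁺ (Z=22), Sc³⁺ (Z=21), Ca²⁺ (Z=20), Cl⁻ (Z=17), P³⁻ (Z=15).
The complete sequence is V⁵⁺ < Ti⁴⁺ < Sc³⁺ < Ca²⁺ < Cl⁻ < P³⁻. Cl⁻ sits at position 5.

5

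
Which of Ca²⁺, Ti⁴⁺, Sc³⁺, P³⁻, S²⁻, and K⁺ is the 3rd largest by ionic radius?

K⁺

All of these have 18 electrons (isoelectronic). With the same electron cloud, the ion with the most protons pulls it in tightest. Nuclear charges: Ti⁴⁺ (Z=22), Sc³⁺ (Z=21), Ca²⁺ (Z=20), K⁺ (Z=19), S²⁻ (Z=16), P³⁻ (Z=15). Highest Z is smallest.
That gives Ti⁴⁺ < Sc³⁺ < Ca²⁺ < K⁺ < S²⁻ < P³⁻. From the largest end, number 3 is K⁺.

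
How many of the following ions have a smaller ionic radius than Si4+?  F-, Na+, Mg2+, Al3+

Isoelectronic series (10 e⁻ each). Size is set by nuclear charge: more protons means a smaller ion. Si4+ (Z=14), Al3+ (Z=13), Mg2+ (Z=12), Na+ (Z=11), F- (Z=9).
Placing each against Si4+: smaller — none; larger — Al3+, Mg2+, Na+, F-. Count: 0.

0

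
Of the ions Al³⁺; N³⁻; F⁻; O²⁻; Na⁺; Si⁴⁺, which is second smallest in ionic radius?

Al³⁺

All of these have 10 electrons (isoelectronic). With the same electron cloud, the ion with the most protons pulls it in tightest. Nuclear charges: Si⁴⁺ (Z=14), Al³⁺ (Z=13), Na⁺ (Z=11), F⁻ (Z=9), O²⁻ (Z=8), N³⁻ (Z=7). Highest Z is smallest.
So the order is Si⁴⁺ < Al³⁺ < Na⁺ < F⁻ < O²⁻ < N³⁻; the 2nd-smallest ion is Al³⁺.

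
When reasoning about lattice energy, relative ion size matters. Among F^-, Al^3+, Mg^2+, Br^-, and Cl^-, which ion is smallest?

Al^3+

Tabulating Z and e⁻: Al^3+: 10 e⁻, Z=13, Mg^2+: 10 e⁻, Z=12, F^-: 10 e⁻, Z=9, Cl^-: 18 e⁻, Z=17, Br^-: 36 e⁻, Z=35. Al^3+ < Mg^2+ (both 10 e⁻, Z=13>12); Mg^2+ < F^- (both 10 e⁻, Z=12>9); F^- < Cl^- (same group, period 2 vs 3); Cl^- < Br^- (same group, period 3 vs 4).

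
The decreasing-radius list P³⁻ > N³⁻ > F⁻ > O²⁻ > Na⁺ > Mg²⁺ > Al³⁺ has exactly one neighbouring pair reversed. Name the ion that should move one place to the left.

O²⁻

Scanning neighbour by neighbour, only F⁻/O²⁻ violates a trend: both have 10 electrons but Z(F)=9 > Z(O)=8, so F⁻ should be the smaller of the two. That makes O²⁻ the one sitting a position late relative to where it belongs.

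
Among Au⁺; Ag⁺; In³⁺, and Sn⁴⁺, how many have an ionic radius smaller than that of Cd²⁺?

Tabulating Z and e⁻: Sn⁴⁺ (Z=50, 46 e⁻), In³⁺ (Z=49, 46 e⁻), Cd²⁺ (Z=48, 46 e⁻), Ag⁺ (Z=47, 46 e⁻), Au⁺ (Z=79, 78 e⁻). Sn⁴⁺ < In³⁺ (isoelectronic, higher Z=50 is smaller); In³⁺ < Cd²⁺ (isoelectronic, higher Z=49 is smaller); Cd²⁺ < Ag⁺ (isoelectronic, higher Z=48 is smaller); Ag⁺ < Au⁺ (same group, 1 shell fewer).
Placing each against Cd²⁺: smaller — Sn⁴⁺, In³⁺; larger — Ag⁺, Au⁺. That's 2.

2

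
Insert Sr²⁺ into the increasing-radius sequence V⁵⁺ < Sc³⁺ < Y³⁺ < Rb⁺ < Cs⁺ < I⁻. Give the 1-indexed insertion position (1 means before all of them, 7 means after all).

4

Work out protons and electrons: V⁵⁺ has 18 e⁻ (Z=23), Sc³⁺ has 18 e⁻ (Z=21), Y³⁺ has 36 e⁻ (Z=39), Sr²⁺ has 36 e⁻ (Z=38), Rb⁺ has 36 e⁻ (Z=37), Cs⁺ has 54 e⁻ (Z=55), I⁻ has 54 e⁻ (Z=53). V⁵⁺ < Sc³⁺ (both 18 e⁻, Z=23>21); Sc³⁺ < Y³⁺ (same group, 1 shell fewer); Y³⁺ < Sr²⁺ (both 36 e⁻, Z=39>38); Sr²⁺ < Rb⁺ (isoelectronic, higher Z=38 is smaller); Rb⁺ < Cs⁺ (same group, period 5 vs 6); Cs⁺ < I⁻ (isoelectronic, higher Z=55 is smaller).
Merged order: V⁵⁺ < Sc³⁺ < Y³⁺ < Sr²⁺ < Rb⁺ < Cs⁺ < I⁻ — Sr²⁺ is number 4.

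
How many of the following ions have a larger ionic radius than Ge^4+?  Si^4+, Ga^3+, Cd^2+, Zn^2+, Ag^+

4

First list Z and electron count for each: Si^4+ (Z=14, 10 e⁻), Ge^4+ (Z=32, 28 e⁻), Ga^3+ (Z=31, 28 e⁻), Zn^2+ (Z=30, 28 e⁻), Cd^2+ (Z=48, 46 e⁻), Ag^+ (Z=47, 46 e⁻). Si^4+ < Ge^4+ (same group, period 3 vs 4); Ge^4+ < Ga^3+ (both 28 e⁻, Z=32>31); Ga^3+ < Zn^2+ (both 28 e⁻, Z=31>30); Zn^2+ < Cd^2+ (same group, 1 shell fewer); Cd^2+ < Ag^+ (isoelectronic, higher Z=48 is smaller).
Overall: Si^4+ < Ge^4+ < Ga^3+ < Zn^2+ < Cd^2+ < Ag^+. Ge^4+ has 1 below it and 4 above. Count: 4.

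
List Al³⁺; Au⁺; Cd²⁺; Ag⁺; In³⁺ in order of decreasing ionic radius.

Work out protons and electrons: Al³⁺ (Z=13, 10 e⁻), In³⁺ (Z=49, 46 e⁻), Cd²⁺ (Z=48, 46 e⁻), Ag⁺ (Z=47, 46 e⁻), Au⁺ (Z=79, 78 e⁻). Al³⁺ < In³⁺ (same group, 2 shells fewer); In³⁺ < Cd²⁺ (isoelectronic, higher Z=49 is smaller); Cd²⁺ < Ag⁺ (both 46 e⁻, Z=48>47); Ag⁺ < Au⁺ (same group, period 5 vs 6).

Au⁺ > Ag⁺ > Cd²⁺ > In³⁺ > Al³⁺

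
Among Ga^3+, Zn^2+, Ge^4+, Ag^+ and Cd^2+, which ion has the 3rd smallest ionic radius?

Zn^2+

Ge^4+ has 28 e⁻ (Z=32), Ga^3+ has 28 e⁻ (Z=31), Zn^2+ has 28 e⁻ (Z=30), Cd^2+ has 46 e⁻ (Z=48), Ag^+ has 46 e⁻ (Z=47). Ge^4+ < Ga^3+ (isoelectronic, higher Z=32 is smaller); Ga^3+ < Zn^2+ (isoelectronic, higher Z=31 is smaller); Zn^2+ < Cd^2+ (same group, period 4 vs 5); Cd^2+ < Ag^+ (both 46 e⁻, Z=48>47).
Ordering: Ge^4+ < Ga^3+ < Zn^2+ < Cd^2+ < Ag^+. The 3rd smallest is Zn^2+.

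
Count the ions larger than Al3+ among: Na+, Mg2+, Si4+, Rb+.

First list Z and electron count for each: Si4+: 10 e⁻, Z=14, Al3+: 10 e⁻, Z=13, Mg2+: 10 e⁻, Z=12, Na+: 10 e⁻, Z=11, Rb+: 36 e⁻, Z=37. Si4+ < Al3+ (isoelectronic, higher Z=14 is smaller); Al3+ < Mg2+ (isoelectronic, higher Z=13 is smaller); Mg2+ < Na+ (both 10 e⁻, Z=12>11); Na+ < Rb+ (same group, 2 shells fewer).
Relative to Al3+, the ions that are larger are Mg2+, Na+, Rb+. Count: 3.

3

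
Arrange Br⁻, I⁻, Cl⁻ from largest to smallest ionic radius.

Same group, same charge. Going down the group adds an extra shell of electrons, so the ion gets larger: Cl⁻ is highest in the group and smallest.

I⁻ > Br⁻ > Cl⁻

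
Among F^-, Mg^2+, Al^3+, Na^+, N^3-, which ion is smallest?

Isoelectronic series (10 e⁻ each). Size is set by nuclear charge: more protons means a smaller ion. Al^3+ (Z=13), Mg^2+ (Z=12), Na^+ (Z=11), F^- (Z=9), N^3- (Z=7).

Al^3+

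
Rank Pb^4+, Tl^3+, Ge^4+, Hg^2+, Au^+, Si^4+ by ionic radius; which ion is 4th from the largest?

Si^4+ has 10 e⁻ (Z=14), Ge^4+ has 28 e⁻ (Z=32), Pb^4+ has 78 e⁻ (Z=82), Tl^3+ has 78 e⁻ (Z=81), Hg^2+ has 78 e⁻ (Z=80), Au^+ has 78 e⁻ (Z=79). Si^4+ < Ge^4+ (same group, period 3 vs 4); Ge^4+ < Pb^4+ (same group, 2 shells fewer); Pb^4+ < Tl^3+ (isoelectronic, higher Z=82 is smaller); Tl^3+ < Hg^2+ (isoelectronic, higher Z=81 is smaller); Hg^2+ < Au^+ (both 78 e⁻, Z=80>79).
Ordering: Si^4+ < Ge^4+ < Pb^4+ < Tl^3+ < Hg^2+ < Au^+. The 4th largest is Pb^4+.

Pb^4+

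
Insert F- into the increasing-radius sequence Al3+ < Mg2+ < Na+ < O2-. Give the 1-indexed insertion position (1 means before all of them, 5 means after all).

4

Isoelectronic series (10 e⁻ each). Size is set by nuclear charge: more protons means a smaller ion. Al3+ (Z=13), Mg2+ (Z=12), Na+ (Z=11), F- (Z=9), O2- (Z=8).
Merged order: Al3+ < Mg2+ < Na+ < F- < O2- — F- is number 4.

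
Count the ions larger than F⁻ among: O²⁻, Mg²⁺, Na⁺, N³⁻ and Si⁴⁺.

2

These species are isoelectronic with 10 electrons. The only difference is the number of protons: Si⁴⁺ (Z=14), Mg²⁺ (Z=12), Na⁺ (Z=11), F⁻ (Z=9), O²⁻ (Z=8), N³⁻ (Z=7). The strongest nuclear pull (Si⁴⁺) gives the smallest ion.
Relative to F⁻, the ions that are larger are O²⁻, N³⁻. That's 2.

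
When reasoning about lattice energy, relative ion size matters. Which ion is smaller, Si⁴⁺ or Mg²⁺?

These species are isoelectronic with 10 electrons. The only difference is the number of protons: Si⁴⁺ (Z=14), Mg²⁺ (Z=12). The strongest nuclear pull (Si⁴⁺) gives the smallest ion.

Si⁴⁺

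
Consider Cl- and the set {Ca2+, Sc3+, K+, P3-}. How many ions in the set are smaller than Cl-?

3

Each ion has 18 electrons. The ranking follows nuclear charge in reverse — greater Z gives a smaller radius. Sc3+ (Z=21), Ca2+ (Z=20), K+ (Z=19), Cl- (Z=17), P3- (Z=15).
Relative to Cl-, the ions that are smaller are Sc3+, Ca2+, K+. So 3 are smaller.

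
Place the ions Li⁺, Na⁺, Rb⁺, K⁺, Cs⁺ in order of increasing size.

These ions sit in one column with identical charge. Each step down the periodic table adds a principal shell, increasing the radius.

Li⁺ < Na⁺ < K⁺ < Rb⁺ < Cs⁺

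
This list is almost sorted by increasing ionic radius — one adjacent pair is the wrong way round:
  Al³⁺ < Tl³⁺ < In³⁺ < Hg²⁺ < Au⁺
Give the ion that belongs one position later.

Tl³⁺

Scanning neighbour by neighbour, only Tl³⁺/In³⁺ violates a trend: In³⁺ and Tl³⁺ are in one column with the same charge; the lighter period-5 ion has one fewer shell and is smaller. That makes Tl³⁺ the one sitting a position early relative to where it belongs.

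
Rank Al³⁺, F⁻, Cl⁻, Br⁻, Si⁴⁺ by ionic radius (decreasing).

First list Z and electron count for each: Si⁴⁺ has 10 e⁻ (Z=14), Al³⁺ has 10 e⁻ (Z=13), F⁻ has 10 e⁻ (Z=9), Cl⁻ has 18 e⁻ (Z=17), Br⁻ has 36 e⁻ (Z=35). Si⁴⁺ < Al³⁺ (isoelectronic, higher Z=14 is smaller); Al³⁺ < F⁻ (isoelectronic, higher Z=13 is smaller); F⁻ < Cl⁻ (same group, period 2 vs 3); Cl⁻ < Br⁻ (same group, 1 shell fewer).

Br⁻ > Cl⁻ > F⁻ > Al³⁺ > Si⁴⁺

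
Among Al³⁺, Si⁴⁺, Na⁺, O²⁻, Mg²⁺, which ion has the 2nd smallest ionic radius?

Al³⁺

Each ion has 10 electrons. The ranking follows nuclear charge in reverse — greater Z gives a smaller radius. Si⁴⁺ (Z=14), Al³⁺ (Z=13), Mg²⁺ (Z=12), Na⁺ (Z=11), O²⁻ (Z=8).
That gives Si⁴⁺ < Al³⁺ < Mg²⁺ < Na⁺ < O²⁻. From the smallest end, number 2 is Al³⁺.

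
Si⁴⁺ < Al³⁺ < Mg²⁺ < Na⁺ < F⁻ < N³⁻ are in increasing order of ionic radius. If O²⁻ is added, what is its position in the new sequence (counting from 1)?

6

Each ion has 10 electrons. The ranking follows nuclear charge in reverse — greater Z gives a smaller radius. Si⁴⁺ (Z=14), Al³⁺ (Z=13), Mg²⁺ (Z=12), Na⁺ (Z=11), F⁻ (Z=9), O²⁻ (Z=8), N³⁻ (Z=7).
With O²⁻ included the full order is Si⁴⁺ < Al³⁺ < Mg²⁺ < Na⁺ < F⁻ < O²⁻ < N³⁻, so it takes position 6.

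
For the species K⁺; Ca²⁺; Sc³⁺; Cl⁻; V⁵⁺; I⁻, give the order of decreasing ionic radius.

I⁻ > Cl⁻ > K⁺ > Ca²⁺ > Sc³⁺ > V⁵⁺

V⁵⁺: 18 e⁻, Z=23, Sc³⁺: 18 e⁻, Z=21, Ca²⁺: 18 e⁻, Z=20, K⁺: 18 e⁻, Z=19, Cl⁻: 18 e⁻, Z=17, I⁻: 54 e⁻, Z=53. V⁵⁺ < Sc³⁺ (both 18 e⁻, Z=23>21); Sc³⁺ < Ca²⁺ (isoelectronic, higher Z=21 is smaller); Ca²⁺ < K⁺ (both 18 e⁻, Z=20>19); K⁺ < Cl⁻ (both 18 e⁻, Z=19>17); Cl⁻ < I⁻ (same group, 2 shells fewer).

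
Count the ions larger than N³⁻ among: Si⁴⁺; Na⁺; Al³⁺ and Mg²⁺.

0

All of these have 10 electrons (isoelectronic). With the same electron cloud, the ion with the most protons pulls it in tightest. Nuclear charges: Si⁴⁺ (Z=14), Al³⁺ (Z=13), Mg²⁺ (Z=12), Na⁺ (Z=11), N³⁻ (Z=7). Highest Z is smallest.
Overall: Si⁴⁺ < Al³⁺ < Mg²⁺ < Na⁺ < N³⁻. N³⁻ has 4 below it and 0 above. Count: 0.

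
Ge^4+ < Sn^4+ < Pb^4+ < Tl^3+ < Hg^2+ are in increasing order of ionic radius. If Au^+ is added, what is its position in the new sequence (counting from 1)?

6

Electron counts and nuclear charges: Ge^4+: 28 e⁻, Z=32, Sn^4+: 46 e⁻, Z=50, Pb^4+: 78 e⁻, Z=82, Tl^3+: 78 e⁻, Z=81, Hg^2+: 78 e⁻, Z=80, Au^+: 78 e⁻, Z=79. Ge^4+ < Sn^4+ (same group, 1 shell fewer); Sn^4+ < Pb^4+ (same group, 1 shell fewer); Pb^4+ < Tl^3+ (isoelectronic, higher Z=82 is smaller); Tl^3+ < Hg^2+ (both 78 e⁻, Z=81>80); Hg^2+ < Au^+ (isoelectronic, higher Z=80 is smaller).
Putting Au^+ in gives Ge^4+ < Sn^4+ < Pb^4+ < Tl^3+ < Hg^2+ < Au^+; it lands at slot 6.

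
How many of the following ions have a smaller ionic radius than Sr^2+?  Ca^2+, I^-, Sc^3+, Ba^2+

2

First list Z and electron count for each: Sc^3+ (Z=21, 18 e⁻), Ca^2+ (Z=20, 18 e⁻), Sr^2+ (Z=38, 36 e⁻), Ba^2+ (Z=56, 54 e⁻), I^- (Z=53, 54 e⁻). Sc^3+ < Ca^2+ (isoelectronic, higher Z=21 is smaller); Ca^2+ < Sr^2+ (same group, 1 shell fewer); Sr^2+ < Ba^2+ (same group, 1 shell fewer); Ba^2+ < I^- (isoelectronic, higher Z=56 is smaller).
Overall: Sc^3+ < Ca^2+ < Sr^2+ < Ba^2+ < I^-. Sr^2+ has 2 below it and 2 above. So 2 are smaller.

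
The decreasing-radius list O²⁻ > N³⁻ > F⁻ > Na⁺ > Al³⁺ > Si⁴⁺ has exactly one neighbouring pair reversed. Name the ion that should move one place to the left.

N³⁻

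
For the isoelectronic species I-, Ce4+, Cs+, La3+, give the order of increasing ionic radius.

These species are isoelectronic with 54 electrons. The only difference is the number of protons: Ce4+ (Z=58), La3+ (Z=57), Cs+ (Z=55), I- (Z=53). The strongest nuclear pull (Ce4+) gives the smallest ion.

Ce4+ < La3+ < Cs+ < I-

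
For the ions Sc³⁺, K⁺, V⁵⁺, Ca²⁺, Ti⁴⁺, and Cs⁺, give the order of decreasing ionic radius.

Cs⁺ > K⁺ > Ca²⁺ > Sc³⁺ > Ti⁴⁺ > V⁵⁺

Electron counts and nuclear charges: V⁵⁺ has 18 e⁻ (Z=23), Ti⁴⁺ has 18 e⁻ (Z=22), Sc³⁺ has 18 e⁻ (Z=21), Ca²⁺ has 18 e⁻ (Z=20), K⁺ has 18 e⁻ (Z=19), Cs⁺ has 54 e⁻ (Z=55). V⁵⁺ < Ti⁴⁺ (isoelectronic, higher Z=23 is smaller); Ti⁴⁺ < Sc³⁺ (isoelectronic, higher Z=22 is smaller); Sc³⁺ < Ca²⁺ (isoelectronic, higher Z=21 is smaller); Ca²⁺ < K⁺ (both 18 e⁻, Z=20>19); K⁺ < Cs⁺ (same group, 2 shells fewer).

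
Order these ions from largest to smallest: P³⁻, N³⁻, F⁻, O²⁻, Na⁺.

Electron counts and nuclear charges: Na⁺: 10 e⁻, Z=11, F⁻: 10 e⁻, Z=9, O²⁻: 10 e⁻, Z=8, N³⁻: 10 e⁻, Z=7, P³⁻: 18 e⁻, Z=15. Na⁺ < F⁻ (isoelectronic, higher Z=11 is smaller); F⁻ < O²⁻ (both 10 e⁻, Z=9>8); O²⁻ < N³⁻ (both 10 e⁻, Z=8>7); N³⁻ < P³⁻ (same group, period 2 vs 3).

P³⁻ > N³⁻ > O²⁻ > F⁻ > Na⁺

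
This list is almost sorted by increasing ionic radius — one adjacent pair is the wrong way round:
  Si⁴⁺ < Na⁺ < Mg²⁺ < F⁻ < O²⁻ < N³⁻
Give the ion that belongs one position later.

Scanning neighbour by neighbour, only Na⁺/Mg²⁺ violates a trend: both have 10 electrons but Z(Mg)=12 > Z(Na)=11, so Mg²⁺ should be the smaller of the two. That makes Na⁺ the one sitting a position early relative to where it belongs.

Na⁺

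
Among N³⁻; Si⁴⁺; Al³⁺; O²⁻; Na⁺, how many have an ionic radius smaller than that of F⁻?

Each ion has 10 electrons. The ranking follows nuclear charge in reverse — greater Z gives a smaller radius. Si⁴⁺ (Z=14), Al³⁺ (Z=13), Na⁺ (Z=11), F⁻ (Z=9), O²⁻ (Z=8), N³⁻ (Z=7).
Ordering all of them (including F⁻) by radius gives Si⁴⁺ < Al³⁺ < Na⁺ < F⁻ < O²⁻ < N³⁻. So 3 are smaller.

3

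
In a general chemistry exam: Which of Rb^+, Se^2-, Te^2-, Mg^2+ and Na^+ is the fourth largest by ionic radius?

Mg^2+ (Z=12, 10 e⁻), Na^+ (Z=11, 10 e⁻), Rb^+ (Z=37, 36 e⁻), Se^2- (Z=34, 36 e⁻), Te^2- (Z=52, 54 e⁻). Mg^2+ < Na^+ (both 10 e⁻, Z=12>11); Na^+ < Rb^+ (same group, 2 shells fewer); Rb^+ < Se^2- (isoelectronic, higher Z=37 is smaller); Se^2- < Te^2- (same group, period 4 vs 5).
Full ascending order: Mg^2+ < Na^+ < Rb^+ < Se^2- < Te^2-. Counting from the largest, position 4 is Na^+.

Na^+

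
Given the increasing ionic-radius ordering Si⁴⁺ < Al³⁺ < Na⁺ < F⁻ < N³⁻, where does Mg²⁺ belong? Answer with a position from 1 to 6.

All of these have 10 electrons (isoelectronic). With the same electron cloud, the ion with the most protons pulls it in tightest. Nuclear charges: Si⁴⁺ (Z=14), Al³⁺ (Z=13), Mg²⁺ (Z=12), Na⁺ (Z=11), F⁻ (Z=9), N³⁻ (Z=7). Highest Z is smallest.
With Mg²⁺ included the full order is Si⁴⁺ < Al³⁺ < Mg²⁺ < Na⁺ < F⁻ < N³⁻, so it takes position 3.

3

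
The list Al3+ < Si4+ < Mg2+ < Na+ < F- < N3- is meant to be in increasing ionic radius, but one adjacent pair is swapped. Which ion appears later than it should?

Compare adjacent ions: they are isoelectronic (10 e⁻) and Si has more protons than Al (14 vs 13), making Si4+ smaller — yet in this increasing list Al3+ sits before Si4+. Nothing else is reversed, so Si4+ should move one place to the left.

Si4+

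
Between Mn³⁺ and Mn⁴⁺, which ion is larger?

These are all Mn ions. Removing more electrons (higher positive charge) pulls the remaining electrons in closer, so Mn⁴⁺ is smallest and Mn³⁺ is largest.

Mn³⁺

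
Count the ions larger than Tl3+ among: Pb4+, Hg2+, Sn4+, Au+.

2

First list Z and electron count for each: Sn4+ (Z=50, 46 e⁻), Pb4+ (Z=82, 78 e⁻), Tl3+ (Z=81, 78 e⁻), Hg2+ (Z=80, 78 e⁻), Au+ (Z=79, 78 e⁻). Sn4+ < Pb4+ (same group, 1 shell fewer); Pb4+ < Tl3+ (isoelectronic, higher Z=82 is smaller); Tl3+ < Hg2+ (isoelectronic, higher Z=81 is smaller); Hg2+ < Au+ (both 78 e⁻, Z=80>79).
Placing each against Tl3+: smaller — Sn4+, Pb4+; larger — Hg2+, Au+. Count: 2.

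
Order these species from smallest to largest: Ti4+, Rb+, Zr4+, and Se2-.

Electron counts and nuclear charges: Ti4+ has 18 e⁻ (Z=22), Zr4+ has 36 e⁻ (Z=40), Rb+ has 36 e⁻ (Z=37), Se2- has 36 e⁻ (Z=34). Ti4+ < Zr4+ (same group, 1 shell fewer); Zr4+ < Rb+ (isoelectronic, higher Z=40 is smaller); Rb+ < Se2- (both 36 e⁻, Z=37>34).

Ti4+ < Zr4+ < Rb+ < Se2-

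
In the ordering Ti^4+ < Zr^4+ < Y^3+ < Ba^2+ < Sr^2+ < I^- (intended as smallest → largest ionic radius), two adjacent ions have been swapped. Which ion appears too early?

Ba^2+

Check each adjacent pair. Ba^2+ and Sr^2+ are reversed: both in group 2 with the same charge; Sr^2+ (period 5) has the smaller radius. No other neighbouring pair contradicts the periodic trends, so Ba^2+ is the ion listed too early.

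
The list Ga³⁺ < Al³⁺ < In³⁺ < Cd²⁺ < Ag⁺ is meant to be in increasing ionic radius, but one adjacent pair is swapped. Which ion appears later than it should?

Al³⁺

Compare adjacent ions: Al³⁺ and Ga³⁺ are in one column with the same charge; the lighter period-3 ion has one fewer shell and is smaller — yet in this increasing list Ga³⁺ sits before Al³⁺. Nothing else is reversed, so Al³⁺ should move one place to the left.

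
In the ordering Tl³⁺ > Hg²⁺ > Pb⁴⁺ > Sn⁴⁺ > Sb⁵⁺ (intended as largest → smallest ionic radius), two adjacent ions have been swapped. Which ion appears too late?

Hg²⁺

Scanning neighbour by neighbour, only Tl³⁺/Hg²⁺ violates a trend: both have 78 electrons but Z(Tl)=81 > Z(Hg)=80, so Tl³⁺ should be the smaller of the two. That makes Hg²⁺ the one sitting a position late relative to where it belongs.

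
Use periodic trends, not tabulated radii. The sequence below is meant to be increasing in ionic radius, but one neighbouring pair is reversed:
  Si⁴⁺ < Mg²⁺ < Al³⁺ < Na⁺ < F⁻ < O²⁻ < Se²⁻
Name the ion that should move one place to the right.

Compare adjacent ions: they are isoelectronic (10 e⁻) and Al has more protons than Mg (13 vs 12), making Al³⁺ smaller — yet in this increasing list Mg²⁺ sits before Al³⁺. Nothing else is reversed, so Mg²⁺ should move one place to the right.

Mg²⁺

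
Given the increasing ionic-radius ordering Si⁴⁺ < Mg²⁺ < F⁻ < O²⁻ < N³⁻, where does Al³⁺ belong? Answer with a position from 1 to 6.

2

All of these have 10 electrons (isoelectronic). With the same electron cloud, the ion with the most protons pulls it in tightest. Nuclear charges: Si⁴⁺ (Z=14), Al³⁺ (Z=13), Mg²⁺ (Z=12), F⁻ (Z=9), O²⁻ (Z=8), N³⁻ (Z=7). Highest Z is smallest.
With Al³⁺ included the full order is Si⁴⁺ < Al³⁺ < Mg²⁺ < F⁻ < O²⁻ < N³⁻, so it takes position 2.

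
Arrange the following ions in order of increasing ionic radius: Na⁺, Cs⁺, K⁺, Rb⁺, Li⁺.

All are in the same group with charge +1. Radius grows down the group as n (the outermost shell) increases.

Li⁺ < Na⁺ < K⁺ < Rb⁺ < Cs⁺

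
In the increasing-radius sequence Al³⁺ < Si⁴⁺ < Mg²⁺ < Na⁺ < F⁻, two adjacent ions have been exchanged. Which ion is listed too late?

Scanning neighbour by neighbour, only Al³⁺/Si⁴⁺ violates a trend: they are isoelectronic (10 e⁻) and Si has more protons than Al (14 vs 13), making Si⁴⁺ smaller. That makes Si⁴⁺ the one sitting a position late relative to where it belongs.

Si⁴⁺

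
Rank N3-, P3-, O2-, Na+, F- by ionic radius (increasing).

Na+ < F- < O2- < N3- < P3-

Na+ (Z=11, 10 e⁻), F- (Z=9, 10 e⁻), O2- (Z=8, 10 e⁻), N3- (Z=7, 10 e⁻), P3- (Z=15, 18 e⁻). Na+ < F- (isoelectronic, higher Z=11 is smaller); F- < O2- (isoelectronic, higher Z=9 is smaller); O2- < N3- (isoelectronic, higher Z=8 is smaller); N3- < P3- (same group, 1 shell fewer).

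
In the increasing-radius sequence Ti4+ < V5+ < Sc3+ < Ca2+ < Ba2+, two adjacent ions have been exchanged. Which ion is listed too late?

Compare adjacent ions: they are isoelectronic (18 e⁻) and V has more protons than Ti (23 vs 22), making V5+ smaller — yet in this increasing list Ti4+ sits before V5+. Nothing else is reversed, so V5+ should move one place to the left.

V5+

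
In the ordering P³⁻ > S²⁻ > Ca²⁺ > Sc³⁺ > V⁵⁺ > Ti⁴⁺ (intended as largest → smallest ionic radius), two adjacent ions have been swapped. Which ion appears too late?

Check each adjacent pair. V⁵⁺ and Ti⁴⁺ are reversed: they are isoelectronic (18 e⁻) and V has more protons than Ti (23 vs 22), making V⁵⁺ smaller. No other neighbouring pair contradicts the periodic trends, so Ti⁴⁺ is the ion listed too late.

Ti⁴⁺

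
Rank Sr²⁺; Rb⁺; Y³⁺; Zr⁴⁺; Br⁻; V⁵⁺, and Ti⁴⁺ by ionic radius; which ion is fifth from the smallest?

Sr²⁺

Electron counts and nuclear charges: V⁵⁺: 18 e⁻, Z=23, Ti⁴⁺: 18 e⁻, Z=22, Zr⁴⁺: 36 e⁻, Z=40, Y³⁺: 36 e⁻, Z=39, Sr²⁺: 36 e⁻, Z=38, Rb⁺: 36 e⁻, Z=37, Br⁻: 36 e⁻, Z=35. V⁵⁺ < Ti⁴⁺ (isoelectronic, higher Z=23 is smaller); Ti⁴⁺ < Zr⁴⁺ (same group, 1 shell fewer); Zr⁴⁺ < Y³⁺ (both 36 e⁻, Z=40>39); Y³⁺ < Sr²⁺ (both 36 e⁻, Z=39>38); Sr²⁺ < Rb⁺ (isoelectronic, higher Z=38 is smaller); Rb⁺ < Br⁻ (both 36 e⁻, Z=37>35).
So the order is V⁵⁺ < Ti⁴⁺ < Zr⁴⁺ < Y³⁺ < Sr²⁺ < Rb⁺ < Br⁻; the 5th-smallest ion is Sr²⁺.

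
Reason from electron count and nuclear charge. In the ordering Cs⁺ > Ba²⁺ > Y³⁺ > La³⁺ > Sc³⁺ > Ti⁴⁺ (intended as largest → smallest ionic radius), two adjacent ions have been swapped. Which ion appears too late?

La³⁺

Compare adjacent ions: both in group 3 with the same charge; Y³⁺ (period 5) has the smaller radius — yet in this decreasing list Y³⁺ sits before La³⁺. Nothing else is reversed, so La³⁺ should move one place to the left.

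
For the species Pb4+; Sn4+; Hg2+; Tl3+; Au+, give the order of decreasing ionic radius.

Electron counts and nuclear charges: Sn4+ (Z=50, 46 e⁻), Pb4+ (Z=82, 78 e⁻), Tl3+ (Z=81, 78 e⁻), Hg2+ (Z=80, 78 e⁻), Au+ (Z=79, 78 e⁻). Sn4+ < Pb4+ (same group, period 5 vs 6); Pb4+ < Tl3+ (both 78 e⁻, Z=82>81); Tl3+ < Hg2+ (isoelectronic, higher Z=81 is smaller); Hg2+ < Au+ (both 78 e⁻, Z=80>79).

Au+ > Hg2+ > Tl3+ > Pb4+ > Sn4+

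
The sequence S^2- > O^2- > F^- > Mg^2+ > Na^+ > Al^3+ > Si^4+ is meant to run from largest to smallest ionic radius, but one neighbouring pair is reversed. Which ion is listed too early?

The pair Mg^2+, Na^+ is the wrong way round — Mg^2+ and Na^+ share 10 electrons; the higher nuclear charge on Mg (Z=12) contracts it more, so Mg^2+ < Na^+. All other adjacent pairs agree with periodic trends, so Mg^2+ is the misplaced ion.

Mg^2+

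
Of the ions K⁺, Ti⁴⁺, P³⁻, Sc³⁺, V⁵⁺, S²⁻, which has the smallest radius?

Each ion has 18 electrons. The ranking follows nuclear charge in reverse — greater Z gives a smaller radius. V⁵⁺ (Z=23), Ti⁴⁺ (Z=22), Sc³⁺ (Z=21), K⁺ (Z=19), S²⁻ (Z=16), P³⁻ (Z=15).

V⁵⁺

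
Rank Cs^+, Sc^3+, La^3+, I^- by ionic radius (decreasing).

Tabulating Z and e⁻: Sc^3+: 18 e⁻, Z=21, La^3+: 54 e⁻, Z=57, Cs^+: 54 e⁻, Z=55, I^-: 54 e⁻, Z=53. Sc^3+ < La^3+ (same group, period 4 vs 6); La^3+ < Cs^+ (isoelectronic, higher Z=57 is smaller); Cs^+ < I^- (both 54 e⁻, Z=55>53).

I^- > Cs^+ > La^3+ > Sc^3+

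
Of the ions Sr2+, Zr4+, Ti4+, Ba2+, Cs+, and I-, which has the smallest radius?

Ti4+

Work out protons and electrons: Ti4+: 18 e⁻, Z=22, Zr4+: 36 e⁻, Z=40, Sr2+: 36 e⁻, Z=38, Ba2+: 54 e⁻, Z=56, Cs+: 54 e⁻, Z=55, I-: 54 e⁻, Z=53. Ti4+ < Zr4+ (same group, 1 shell fewer); Zr4+ < Sr2+ (isoelectronic, higher Z=40 is smaller); Sr2+ < Ba2+ (same group, 1 shell fewer); Ba2+ < Cs+ (isoelectronic, higher Z=56 is smaller); Cs+ < I- (both 54 e⁻, Z=55>53).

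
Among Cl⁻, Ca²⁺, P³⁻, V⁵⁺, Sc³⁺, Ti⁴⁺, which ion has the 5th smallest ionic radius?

Cl⁻

Each ion has 18 electrons. The ranking follows nuclear charge in reverse — greater Z gives a smaller radius. V⁵⁺ (Z=23), Ti⁴⁺ (Z=22), Sc³⁺ (Z=21), Ca²⁺ (Z=20), Cl⁻ (Z=17), P³⁻ (Z=15).
That gives V⁵⁺ < Ti⁴⁺ < Sc³⁺ < Ca²⁺ < Cl⁻ < P³⁻. From the smallest end, number 5 is Cl⁻.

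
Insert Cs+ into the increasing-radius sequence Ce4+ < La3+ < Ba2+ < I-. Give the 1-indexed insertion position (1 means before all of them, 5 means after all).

4

All of these have 54 electrons (isoelectronic). With the same electron cloud, the ion with the most protons pulls it in tightest. Nuclear charges: Ce4+ (Z=58), La3+ (Z=57), Ba2+ (Z=56), Cs+ (Z=55), I- (Z=53). Highest Z is smallest.
Merged order: Ce4+ < La3+ < Ba2+ < Cs+ < I- — Cs+ is number 4.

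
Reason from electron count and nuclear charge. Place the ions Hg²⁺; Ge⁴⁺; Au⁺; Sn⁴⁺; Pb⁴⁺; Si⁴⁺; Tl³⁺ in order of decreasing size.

First list Z and electron count for each: Si⁴⁺: 10 e⁻, Z=14, Ge⁴⁺: 28 e⁻, Z=32, Sn⁴⁺: 46 e⁻, Z=50, Pb⁴⁺: 78 e⁻, Z=82, Tl³⁺: 78 e⁻, Z=81, Hg²⁺: 78 e⁻, Z=80, Au⁺: 78 e⁻, Z=79. Si⁴⁺ < Ge⁴⁺ (same group, 1 shell fewer); Ge⁴⁺ < Sn⁴⁺ (same group, period 4 vs 5); Sn⁴⁺ < Pb⁴⁺ (same group, period 5 vs 6); Pb⁴⁺ < Tl³⁺ (isoelectronic, higher Z=82 is smaller); Tl³⁺ < Hg²⁺ (isoelectronic, higher Z=81 is smaller); Hg²⁺ < Au⁺ (both 78 e⁻, Z=80>79).

Au⁺ > Hg²⁺ > Tl³⁺ > Pb⁴⁺ > Sn⁴⁺ > Ge⁴⁺ > Si⁴⁺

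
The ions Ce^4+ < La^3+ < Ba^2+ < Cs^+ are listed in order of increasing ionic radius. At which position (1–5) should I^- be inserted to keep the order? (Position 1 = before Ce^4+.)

5

Each ion has 54 electrons. The ranking follows nuclear charge in reverse — greater Z gives a smaller radius. Ce^4+ (Z=58), La^3+ (Z=57), Ba^2+ (Z=56), Cs^+ (Z=55), I^- (Z=53).
The complete sequence is Ce^4+ < La^3+ < Ba^2+ < Cs^+ < I^-. I^- sits at position 5.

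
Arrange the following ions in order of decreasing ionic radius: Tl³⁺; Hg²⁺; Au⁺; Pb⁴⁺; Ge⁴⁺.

First list Z and electron count for each: Ge⁴⁺ has 28 e⁻ (Z=32), Pb⁴⁺ has 78 e⁻ (Z=82), Tl³⁺ has 78 e⁻ (Z=81), Hg²⁺ has 78 e⁻ (Z=80), Au⁺ has 78 e⁻ (Z=79). Ge⁴⁺ < Pb⁴⁺ (same group, 2 shells fewer); Pb⁴⁺ < Tl³⁺ (isoelectronic, higher Z=82 is smaller); Tl³⁺ < Hg²⁺ (both 78 e⁻, Z=81>80); Hg²⁺ < Au⁺ (both 78 e⁻, Z=80>79).

Au⁺ > Hg²⁺ > Tl³⁺ > Pb⁴⁺ > Ge⁴⁺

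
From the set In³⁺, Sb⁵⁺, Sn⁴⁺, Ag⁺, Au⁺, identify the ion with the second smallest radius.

Sn⁴⁺

Sb⁵⁺ has 46 e⁻ (Z=51), Sn⁴⁺ has 46 e⁻ (Z=50), In³⁺ has 46 e⁻ (Z=49), Ag⁺ has 46 e⁻ (Z=47), Au⁺ has 78 e⁻ (Z=79). Sb⁵⁺ < Sn⁴⁺ (both 46 e⁻, Z=51>50); Sn⁴⁺ < In³⁺ (both 46 e⁻, Z=50>49); In³⁺ < Ag⁺ (both 46 e⁻, Z=49>47); Ag⁺ < Au⁺ (same group, period 5 vs 6).
Ordering: Sb⁵⁺ < Sn⁴⁺ < In³⁺ < Ag⁺ < Au⁺. The second smallest is Sn⁴⁺.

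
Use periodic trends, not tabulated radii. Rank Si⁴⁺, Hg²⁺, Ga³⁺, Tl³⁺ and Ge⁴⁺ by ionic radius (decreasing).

Hg²⁺ > Tl³⁺ > Ga³⁺ > Ge⁴⁺ > Si⁴⁺

Si⁴⁺: 10 e⁻, Z=14, Ge⁴⁺: 28 e⁻, Z=32, Ga³⁺: 28 e⁻, Z=31, Tl³⁺: 78 e⁻, Z=81, Hg²⁺: 78 e⁻, Z=80. Si⁴⁺ < Ge⁴⁺ (same group, 1 shell fewer); Ge⁴⁺ < Ga³⁺ (isoelectronic, higher Z=32 is smaller); Ga³⁺ < Tl³⁺ (same group, period 4 vs 6); Tl³⁺ < Hg²⁺ (both 78 e⁻, Z=81>80).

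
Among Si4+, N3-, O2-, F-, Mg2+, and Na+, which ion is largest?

All of these have 10 electrons (isoelectronic). With the same electron cloud, the ion with the most protons pulls it in tightest. Nuclear charges: Si4+ (Z=14), Mg2+ (Z=12), Na+ (Z=11), F- (Z=9), O2- (Z=8), N3- (Z=7). Highest Z is smallest.

N3-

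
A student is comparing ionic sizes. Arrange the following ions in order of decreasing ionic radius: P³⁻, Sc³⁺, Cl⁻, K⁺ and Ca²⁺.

P³⁻ > Cl⁻ > K⁺ > Ca²⁺ > Sc³⁺

Each ion has 18 electrons. The ranking follows nuclear charge in reverse — greater Z gives a smaller radius. Sc³⁺ (Z=21), Ca²⁺ (Z=20), K⁺ (Z=19), Cl⁻ (Z=17), P³⁻ (Z=15).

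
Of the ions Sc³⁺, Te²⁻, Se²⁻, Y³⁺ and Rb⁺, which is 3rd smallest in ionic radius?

Electron counts and nuclear charges: Sc³⁺: 18 e⁻, Z=21, Y³⁺: 36 e⁻, Z=39, Rb⁺: 36 e⁻, Z=37, Se²⁻: 36 e⁻, Z=34, Te²⁻: 54 e⁻, Z=52. Sc³⁺ < Y³⁺ (same group, period 4 vs 5); Y³⁺ < Rb⁺ (both 36 e⁻, Z=39>37); Rb⁺ < Se²⁻ (isoelectronic, higher Z=37 is smaller); Se²⁻ < Te²⁻ (same group, 1 shell fewer).
Full ascending order: Sc³⁺ < Y³⁺ < Rb⁺ < Se²⁻ < Te²⁻. Counting from the smallest, position 3 is Rb⁺.

Rb⁺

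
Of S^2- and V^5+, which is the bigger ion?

S^2-

Isoelectronic series (18 e⁻ each). Size is set by nuclear charge: more protons means a smaller ion. V^5+ (Z=23), S^2- (Z=16).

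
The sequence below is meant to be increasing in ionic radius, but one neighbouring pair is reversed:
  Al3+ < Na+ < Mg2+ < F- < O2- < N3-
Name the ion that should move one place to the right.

Compare adjacent ions: both have 10 electrons but Z(Mg)=12 > Z(Na)=11, so Mg2+ should be the smaller of the two — yet in this increasing list Na+ sits before Mg2+. Nothing else is reversed, so Na+ should move one place to the right.

Na+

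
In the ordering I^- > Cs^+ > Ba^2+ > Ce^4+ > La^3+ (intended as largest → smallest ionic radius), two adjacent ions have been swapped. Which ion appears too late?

La^3+

Check each adjacent pair. Ce^4+ and La^3+ are reversed: both have 54 electrons but Z(Ce)=58 > Z(La)=57, so Ce^4+ should be the smaller of the two. No other neighbouring pair contradicts the periodic trends, so La^3+ is the ion listed too late.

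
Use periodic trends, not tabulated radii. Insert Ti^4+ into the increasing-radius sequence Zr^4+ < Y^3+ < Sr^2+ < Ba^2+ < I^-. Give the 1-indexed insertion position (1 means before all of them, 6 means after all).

Tabulating Z and e⁻: Ti^4+ has 18 e⁻ (Z=22), Zr^4+ has 36 e⁻ (Z=40), Y^3+ has 36 e⁻ (Z=39), Sr^2+ has 36 e⁻ (Z=38), Ba^2+ has 54 e⁻ (Z=56), I^- has 54 e⁻ (Z=53). Ti^4+ < Zr^4+ (same group, 1 shell fewer); Zr^4+ < Y^3+ (both 36 e⁻, Z=40>39); Y^3+ < Sr^2+ (isoelectronic, higher Z=39 is smaller); Sr^2+ < Ba^2+ (same group, 1 shell fewer); Ba^2+ < I^- (both 54 e⁻, Z=56>53).
The complete sequence is Ti^4+ < Zr^4+ < Y^3+ < Sr^2+ < Ba^2+ < I^-. Ti^4+ sits at position 1.

1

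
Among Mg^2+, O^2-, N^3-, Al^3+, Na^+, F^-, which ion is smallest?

Al^3+

Isoelectronic series (10 e⁻ each). Size is set by nuclear charge: more protons means a smaller ion. Al^3+ (Z=13), Mg^2+ (Z=12), Na^+ (Z=11), F^- (Z=9), O^2- (Z=8), N^3- (Z=7).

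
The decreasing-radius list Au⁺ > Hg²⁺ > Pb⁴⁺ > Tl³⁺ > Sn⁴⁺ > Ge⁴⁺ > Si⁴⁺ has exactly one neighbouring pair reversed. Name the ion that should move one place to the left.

Tl³⁺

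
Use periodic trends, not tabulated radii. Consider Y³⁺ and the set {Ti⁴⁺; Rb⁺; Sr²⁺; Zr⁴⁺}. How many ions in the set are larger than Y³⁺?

Electron counts and nuclear charges: Ti⁴⁺ (Z=22, 18 e⁻), Zr⁴⁺ (Z=40, 36 e⁻), Y³⁺ (Z=39, 36 e⁻), Sr²⁺ (Z=38, 36 e⁻), Rb⁺ (Z=37, 36 e⁻). Ti⁴⁺ < Zr⁴⁺ (same group, period 4 vs 5); Zr⁴⁺ < Y³⁺ (isoelectronic, higher Z=40 is smaller); Y³⁺ < Sr²⁺ (isoelectronic, higher Z=39 is smaller); Sr²⁺ < Rb⁺ (both 36 e⁻, Z=38>37).
Placing each against Y³⁺: smaller — Ti⁴⁺, Zr⁴⁺; larger — Sr²⁺, Rb⁺. That's 2.

2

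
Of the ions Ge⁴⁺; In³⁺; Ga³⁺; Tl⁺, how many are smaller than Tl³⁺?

Tabulating Z and e⁻: Ge⁴⁺ has 28 e⁻ (Z=32), Ga³⁺ has 28 e⁻ (Z=31), In³⁺ has 46 e⁻ (Z=49), Tl³⁺ has 78 e⁻ (Z=81), Tl⁺ has 80 e⁻ (Z=81). Ge⁴⁺ < Ga³⁺ (isoelectronic, higher Z=32 is smaller); Ga³⁺ < In³⁺ (same group, 1 shell fewer); In³⁺ < Tl³⁺ (same group, 1 shell fewer); Tl³⁺ < Tl⁺ (higher charge on the same element).
Ordering all of them (including Tl³⁺) by radius gives Ge⁴⁺ < Ga³⁺ < In³⁺ < Tl³⁺ < Tl⁺. Count: 3.

3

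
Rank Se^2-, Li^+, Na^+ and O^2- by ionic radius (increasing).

Tabulating Z and e⁻: Li^+ has 2 e⁻ (Z=3), Na^+ has 10 e⁻ (Z=11), O^2- has 10 e⁻ (Z=8), Se^2- has 36 e⁻ (Z=34). Li^+ < Na^+ (same group, period 2 vs 3); Na^+ < O^2- (both 10 e⁻, Z=11>8); O^2- < Se^2- (same group, period 2 vs 4).

Li^+ < Na^+ < O^2- < Se^2-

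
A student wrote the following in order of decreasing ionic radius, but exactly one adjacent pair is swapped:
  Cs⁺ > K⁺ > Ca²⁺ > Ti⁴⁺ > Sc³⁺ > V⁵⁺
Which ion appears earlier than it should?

Ti⁴⁺

The pair Ti⁴⁺, Sc³⁺ is the wrong way round — they are isoelectronic (18 e⁻) and Ti has more protons than Sc (22 vs 21), making Ti⁴⁺ smaller. All other adjacent pairs agree with periodic trends, so Ti⁴⁺ is the misplaced ion.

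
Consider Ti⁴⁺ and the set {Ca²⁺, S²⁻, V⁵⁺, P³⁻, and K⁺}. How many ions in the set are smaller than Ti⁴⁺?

All of these have 18 electrons (isoelectronic). With the same electron cloud, the ion with the most protons pulls it in tightest. Nuclear charges: V⁵⁺ (Z=23), Ti⁴⁺ (Z=22), Ca²⁺ (Z=20), K⁺ (Z=19), S²⁻ (Z=16), P³⁻ (Z=15). Highest Z is smallest.
Ordering all of them (including Ti⁴⁺) by radius gives V⁵⁺ < Ti⁴⁺ < Ca²⁺ < K⁺ < S²⁻ < P³⁻. That's 1.

1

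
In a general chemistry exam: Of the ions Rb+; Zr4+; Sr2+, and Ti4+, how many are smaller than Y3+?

First list Z and electron count for each: Ti4+ (Z=22, 18 e⁻), Zr4+ (Z=40, 36 e⁻), Y3+ (Z=39, 36 e⁻), Sr2+ (Z=38, 36 e⁻), Rb+ (Z=37, 36 e⁻). Ti4+ < Zr4+ (same group, 1 shell fewer); Zr4+ < Y3+ (both 36 e⁻, Z=40>39); Y3+ < Sr2+ (both 36 e⁻, Z=39>38); Sr2+ < Rb+ (isoelectronic, higher Z=38 is smaller).
Ordering all of them (including Y3+) by radius gives Ti4+ < Zr4+ < Y3+ < Sr2+ < Rb+. Count: 2.

2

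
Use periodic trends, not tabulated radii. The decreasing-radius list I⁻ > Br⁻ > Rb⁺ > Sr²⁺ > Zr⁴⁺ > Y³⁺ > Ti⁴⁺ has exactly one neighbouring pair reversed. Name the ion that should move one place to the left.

The pair Zr⁴⁺, Y³⁺ is the wrong way round — they are isoelectronic (36 e⁻) and Zr has more protons than Y (40 vs 39), making Zr⁴⁺ smaller. All other adjacent pairs agree with periodic trends, so Y³⁺ is the misplaced ion.

Y³⁺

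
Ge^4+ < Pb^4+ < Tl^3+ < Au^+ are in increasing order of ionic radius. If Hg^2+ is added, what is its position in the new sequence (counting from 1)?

4

Tabulating Z and e⁻: Ge^4+ (Z=32, 28 e⁻), Pb^4+ (Z=82, 78 e⁻), Tl^3+ (Z=81, 78 e⁻), Hg^2+ (Z=80, 78 e⁻), Au^+ (Z=79, 78 e⁻). Ge^4+ < Pb^4+ (same group, 2 shells fewer); Pb^4+ < Tl^3+ (both 78 e⁻, Z=82>81); Tl^3+ < Hg^2+ (isoelectronic, higher Z=81 is smaller); Hg^2+ < Au^+ (both 78 e⁻, Z=80>79).
Putting Hg^2+ in gives Ge^4+ < Pb^4+ < Tl^3+ < Hg^2+ < Au^+; it lands at slot 4.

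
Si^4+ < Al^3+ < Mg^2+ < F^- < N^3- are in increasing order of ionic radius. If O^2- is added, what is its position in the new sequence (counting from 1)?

Each ion has 10 electrons. The ranking follows nuclear charge in reverse — greater Z gives a smaller radius. Si^4+ (Z=14), Al^3+ (Z=13), Mg^2+ (Z=12), F^- (Z=9), O^2- (Z=8), N^3- (Z=7).
With O^2- included the full order is Si^4+ < Al^3+ < Mg^2+ < F^- < O^2- < N^3-, so it takes position 5.

5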